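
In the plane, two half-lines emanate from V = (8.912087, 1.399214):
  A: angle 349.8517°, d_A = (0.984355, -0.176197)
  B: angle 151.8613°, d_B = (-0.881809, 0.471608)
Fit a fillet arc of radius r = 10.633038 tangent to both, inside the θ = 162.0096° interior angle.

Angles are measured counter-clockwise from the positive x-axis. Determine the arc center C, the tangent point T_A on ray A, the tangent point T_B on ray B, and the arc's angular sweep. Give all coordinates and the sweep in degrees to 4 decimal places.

bisector direction at 70.8565° = (0.327935,0.944700)
center distance |VC| = r/sin(θ/2) = 10.633038/sin(81.0048°) = 10.765437
C = V + |VC|·bis = (12.4425,11.5693)
T_A = V + ((C−V)·d_A)·d_A = V + 1.6832·d_A = (10.5689,1.1026)
T_B = V + ((C−V)·d_B)·d_B = V + 1.6832·d_B = (7.4278,2.1930)
sweep = 180° − θ = 17.9904°

center=(12.4425,11.5693) T_A=(10.5689,1.1026) T_B=(7.4278,2.1930) sweep=17.9904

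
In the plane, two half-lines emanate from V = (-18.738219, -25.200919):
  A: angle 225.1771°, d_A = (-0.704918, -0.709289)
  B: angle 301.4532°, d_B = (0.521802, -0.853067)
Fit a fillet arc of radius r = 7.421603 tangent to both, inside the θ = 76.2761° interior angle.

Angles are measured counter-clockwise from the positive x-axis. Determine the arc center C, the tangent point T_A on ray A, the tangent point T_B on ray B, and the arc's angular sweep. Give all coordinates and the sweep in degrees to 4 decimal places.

bisector direction at 263.3152° = (-0.116408,-0.993201)
center distance |VC| = r/sin(θ/2) = 7.421603/sin(38.1380°) = 12.017655
C = V + |VC|·bis = (-20.1372,-37.1369)
T_A = V + ((C−V)·d_A)·d_A = V + 9.4522·d_A = (-25.4012,-31.9053)
T_B = V + ((C−V)·d_B)·d_B = V + 9.4522·d_B = (-13.8060,-33.2643)
sweep = 180° − θ = 103.7239°

center=(-20.1372,-37.1369) T_A=(-25.4012,-31.9053) T_B=(-13.8060,-33.2643) sweep=103.7239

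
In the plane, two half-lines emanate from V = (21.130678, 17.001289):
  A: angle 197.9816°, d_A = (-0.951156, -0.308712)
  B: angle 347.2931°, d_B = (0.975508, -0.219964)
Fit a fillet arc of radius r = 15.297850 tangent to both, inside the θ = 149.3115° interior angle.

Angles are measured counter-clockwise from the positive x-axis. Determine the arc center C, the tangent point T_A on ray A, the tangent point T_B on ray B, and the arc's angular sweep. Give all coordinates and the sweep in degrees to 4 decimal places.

bisector direction at 272.6373° = (0.046014,-0.998941)
center distance |VC| = r/sin(θ/2) = 15.297850/sin(74.6557°) = 15.863325
C = V + |VC|·bis = (21.8606,1.1548)
T_A = V + ((C−V)·d_A)·d_A = V + 4.1977·d_A = (17.1380,15.7054)
T_B = V + ((C−V)·d_B)·d_B = V + 4.1977·d_B = (25.2256,16.0779)
sweep = 180° − θ = 30.6885°

center=(21.8606,1.1548) T_A=(17.1380,15.7054) T_B=(25.2256,16.0779) sweep=30.6885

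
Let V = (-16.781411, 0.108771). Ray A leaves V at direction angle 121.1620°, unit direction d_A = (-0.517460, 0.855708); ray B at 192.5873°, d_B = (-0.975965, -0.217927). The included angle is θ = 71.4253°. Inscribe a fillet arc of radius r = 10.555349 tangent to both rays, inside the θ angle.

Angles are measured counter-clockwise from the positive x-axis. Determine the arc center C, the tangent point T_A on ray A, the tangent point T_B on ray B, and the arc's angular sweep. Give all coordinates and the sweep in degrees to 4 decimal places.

bisector direction at 156.8747° = (-0.919648,0.392744)
center distance |VC| = r/sin(θ/2) = 10.555349/sin(35.7126°) = 18.082882
C = V + |VC|·bis = (-33.4113,7.2107)
T_A = V + ((C−V)·d_A)·d_A = V + 14.6825·d_A = (-24.3790,12.6727)
T_B = V + ((C−V)·d_B)·d_B = V + 14.6825·d_B = (-31.1110,-3.0909)
sweep = 180° − θ = 108.5747°

center=(-33.4113,7.2107) T_A=(-24.3790,12.6727) T_B=(-31.1110,-3.0909) sweep=108.5747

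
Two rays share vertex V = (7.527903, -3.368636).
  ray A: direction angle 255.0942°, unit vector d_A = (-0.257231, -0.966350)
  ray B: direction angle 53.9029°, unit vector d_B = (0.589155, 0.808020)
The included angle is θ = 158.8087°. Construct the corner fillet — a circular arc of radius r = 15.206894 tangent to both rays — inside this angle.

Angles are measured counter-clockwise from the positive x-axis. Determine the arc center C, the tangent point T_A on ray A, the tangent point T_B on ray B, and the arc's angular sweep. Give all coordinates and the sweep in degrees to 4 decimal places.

bisector direction at 334.4986° = (0.902574,-0.430534)
center distance |VC| = r/sin(θ/2) = 15.206894/sin(79.4043°) = 15.470680
C = V + |VC|·bis = (21.4913,-10.0293)
T_A = V + ((C−V)·d_A)·d_A = V + 2.8447·d_A = (6.7962,-6.1176)
T_B = V + ((C−V)·d_B)·d_B = V + 2.8447·d_B = (9.2039,-1.0701)
sweep = 180° − θ = 21.1913°

center=(21.4913,-10.0293) T_A=(6.7962,-6.1176) T_B=(9.2039,-1.0701) sweep=21.1913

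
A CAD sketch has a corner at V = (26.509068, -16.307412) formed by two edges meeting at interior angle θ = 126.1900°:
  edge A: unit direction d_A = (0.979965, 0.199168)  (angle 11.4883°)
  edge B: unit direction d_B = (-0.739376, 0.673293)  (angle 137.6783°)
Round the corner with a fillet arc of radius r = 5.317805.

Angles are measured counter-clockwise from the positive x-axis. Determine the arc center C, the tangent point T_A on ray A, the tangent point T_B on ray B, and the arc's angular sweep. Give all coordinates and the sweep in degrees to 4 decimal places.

center=(28.0943,-10.5587) T_A=(29.1535,-15.7700) T_B=(24.5139,-14.4906) sweep=53.8100

bisector direction at 74.5833° = (0.265837,0.964018)
center distance |VC| = r/sin(θ/2) = 5.317805/sin(63.0950°) = 5.963282
C = V + |VC|·bis = (28.0943,-10.5587)
T_A = V + ((C−V)·d_A)·d_A = V + 2.6985·d_A = (29.1535,-15.7700)
T_B = V + ((C−V)·d_B)·d_B = V + 2.6985·d_B = (24.5139,-14.4906)
sweep = 180° − θ = 53.8100°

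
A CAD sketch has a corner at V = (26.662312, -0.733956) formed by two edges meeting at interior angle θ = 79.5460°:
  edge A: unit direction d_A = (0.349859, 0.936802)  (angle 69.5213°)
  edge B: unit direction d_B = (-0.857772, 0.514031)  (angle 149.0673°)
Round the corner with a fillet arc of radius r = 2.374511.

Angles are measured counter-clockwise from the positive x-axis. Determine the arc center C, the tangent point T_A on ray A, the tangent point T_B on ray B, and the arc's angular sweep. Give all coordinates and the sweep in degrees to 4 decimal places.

bisector direction at 109.2943° = (-0.330420,0.943834)
center distance |VC| = r/sin(θ/2) = 2.374511/sin(39.7730°) = 3.711637
C = V + |VC|·bis = (25.4359,2.7692)
T_A = V + ((C−V)·d_A)·d_A = V + 2.8527·d_A = (27.6604,1.9385)
T_B = V + ((C−V)·d_B)·d_B = V + 2.8527·d_B = (24.2153,0.7324)
sweep = 180° − θ = 100.4540°

center=(25.4359,2.7692) T_A=(27.6604,1.9385) T_B=(24.2153,0.7324) sweep=100.4540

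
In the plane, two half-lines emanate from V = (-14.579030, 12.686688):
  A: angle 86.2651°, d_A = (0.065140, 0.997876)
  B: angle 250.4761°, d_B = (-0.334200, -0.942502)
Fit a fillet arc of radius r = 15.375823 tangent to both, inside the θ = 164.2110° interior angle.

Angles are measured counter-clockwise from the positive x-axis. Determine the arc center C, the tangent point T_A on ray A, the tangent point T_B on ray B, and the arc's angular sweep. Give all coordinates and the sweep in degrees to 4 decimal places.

center=(-29.7833,15.8158) T_A=(-14.4401,14.8142) T_B=(-15.2916,10.6772) sweep=15.7890

bisector direction at 168.3706° = (-0.979472,0.201581)
center distance |VC| = r/sin(θ/2) = 15.375823/sin(82.1055°) = 15.522939
C = V + |VC|·bis = (-29.7833,15.8158)
T_A = V + ((C−V)·d_A)·d_A = V + 2.1321·d_A = (-14.4401,14.8142)
T_B = V + ((C−V)·d_B)·d_B = V + 2.1321·d_B = (-15.2916,10.6772)
sweep = 180° − θ = 15.7890°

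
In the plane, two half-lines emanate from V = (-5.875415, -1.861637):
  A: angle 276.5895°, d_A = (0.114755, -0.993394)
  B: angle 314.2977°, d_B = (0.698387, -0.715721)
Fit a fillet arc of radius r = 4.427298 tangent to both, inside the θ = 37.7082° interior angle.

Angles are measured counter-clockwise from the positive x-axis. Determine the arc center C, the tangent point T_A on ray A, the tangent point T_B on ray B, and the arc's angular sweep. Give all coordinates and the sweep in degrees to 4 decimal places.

center=(0.0104,-14.2329) T_A=(-4.3876,-14.7409) T_B=(3.1791,-11.1409) sweep=142.2918

bisector direction at 295.4436° = (0.429622,-0.903009)
center distance |VC| = r/sin(θ/2) = 4.427298/sin(18.8541°) = 13.700044
C = V + |VC|·bis = (0.0104,-14.2329)
T_A = V + ((C−V)·d_A)·d_A = V + 12.9650·d_A = (-4.3876,-14.7409)
T_B = V + ((C−V)·d_B)·d_B = V + 12.9650·d_B = (3.1791,-11.1409)
sweep = 180° − θ = 142.2918°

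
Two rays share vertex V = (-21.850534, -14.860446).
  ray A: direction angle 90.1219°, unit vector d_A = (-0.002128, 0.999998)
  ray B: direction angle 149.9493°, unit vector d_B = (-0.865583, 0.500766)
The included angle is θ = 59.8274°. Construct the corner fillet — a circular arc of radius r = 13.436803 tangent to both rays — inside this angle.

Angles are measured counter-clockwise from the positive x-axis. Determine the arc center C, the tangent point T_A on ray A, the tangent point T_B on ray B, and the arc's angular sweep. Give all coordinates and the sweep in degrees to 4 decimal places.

bisector direction at 120.0356° = (-0.500538,0.865715)
center distance |VC| = r/sin(θ/2) = 13.436803/sin(29.9137°) = 26.943929
C = V + |VC|·bis = (-35.3370,8.4653)
T_A = V + ((C−V)·d_A)·d_A = V + 23.3544·d_A = (-21.9002,8.4939)
T_B = V + ((C−V)·d_B)·d_B = V + 23.3544·d_B = (-42.0657,-3.1654)
sweep = 180° − θ = 120.1726°

center=(-35.3370,8.4653) T_A=(-21.9002,8.4939) T_B=(-42.0657,-3.1654) sweep=120.1726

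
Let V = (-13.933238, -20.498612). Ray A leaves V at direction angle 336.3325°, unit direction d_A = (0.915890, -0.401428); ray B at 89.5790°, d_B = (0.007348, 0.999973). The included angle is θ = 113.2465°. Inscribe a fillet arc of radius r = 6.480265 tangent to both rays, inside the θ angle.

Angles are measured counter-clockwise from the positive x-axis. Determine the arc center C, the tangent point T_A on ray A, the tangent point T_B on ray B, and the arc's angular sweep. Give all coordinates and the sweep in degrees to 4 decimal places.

bisector direction at 32.9558° = (0.839091,0.543991)
center distance |VC| = r/sin(θ/2) = 6.480265/sin(56.6232°) = 7.760135
C = V + |VC|·bis = (-7.4218,-16.2772)
T_A = V + ((C−V)·d_A)·d_A = V + 4.2692·d_A = (-10.0231,-22.2124)
T_B = V + ((C−V)·d_B)·d_B = V + 4.2692·d_B = (-13.9019,-16.2296)
sweep = 180° − θ = 66.7535°

center=(-7.4218,-16.2772) T_A=(-10.0231,-22.2124) T_B=(-13.9019,-16.2296) sweep=66.7535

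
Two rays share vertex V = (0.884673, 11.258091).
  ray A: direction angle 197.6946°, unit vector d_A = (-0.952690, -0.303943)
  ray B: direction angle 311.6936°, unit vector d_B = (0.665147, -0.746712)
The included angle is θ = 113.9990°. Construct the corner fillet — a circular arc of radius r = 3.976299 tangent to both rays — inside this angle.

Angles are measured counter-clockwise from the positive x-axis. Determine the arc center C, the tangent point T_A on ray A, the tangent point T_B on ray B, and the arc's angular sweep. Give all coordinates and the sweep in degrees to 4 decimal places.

center=(-0.3669,6.6850) T_A=(-1.5754,10.4732) T_B=(2.6023,9.3299) sweep=66.0010

bisector direction at 254.6941° = (-0.263972,-0.964530)
center distance |VC| = r/sin(θ/2) = 3.976299/sin(56.9995°) = 4.741220
C = V + |VC|·bis = (-0.3669,6.6850)
T_A = V + ((C−V)·d_A)·d_A = V + 2.5823·d_A = (-1.5754,10.4732)
T_B = V + ((C−V)·d_B)·d_B = V + 2.5823·d_B = (2.6023,9.3299)
sweep = 180° − θ = 66.0010°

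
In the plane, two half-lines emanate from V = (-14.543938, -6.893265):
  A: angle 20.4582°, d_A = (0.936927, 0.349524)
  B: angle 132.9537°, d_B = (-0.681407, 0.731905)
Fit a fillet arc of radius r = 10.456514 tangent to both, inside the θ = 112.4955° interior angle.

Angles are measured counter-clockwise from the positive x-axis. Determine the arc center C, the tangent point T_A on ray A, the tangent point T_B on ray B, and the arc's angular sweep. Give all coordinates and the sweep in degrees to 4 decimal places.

center=(-11.6520,5.3460) T_A=(-7.9972,-4.4510) T_B=(-19.3052,-1.7791) sweep=67.5045

bisector direction at 76.7060° = (0.229949,0.973203)
center distance |VC| = r/sin(θ/2) = 10.456514/sin(56.2478°) = 12.576272
C = V + |VC|·bis = (-11.6520,5.3460)
T_A = V + ((C−V)·d_A)·d_A = V + 6.9874·d_A = (-7.9972,-4.4510)
T_B = V + ((C−V)·d_B)·d_B = V + 6.9874·d_B = (-19.3052,-1.7791)
sweep = 180° − θ = 67.5045°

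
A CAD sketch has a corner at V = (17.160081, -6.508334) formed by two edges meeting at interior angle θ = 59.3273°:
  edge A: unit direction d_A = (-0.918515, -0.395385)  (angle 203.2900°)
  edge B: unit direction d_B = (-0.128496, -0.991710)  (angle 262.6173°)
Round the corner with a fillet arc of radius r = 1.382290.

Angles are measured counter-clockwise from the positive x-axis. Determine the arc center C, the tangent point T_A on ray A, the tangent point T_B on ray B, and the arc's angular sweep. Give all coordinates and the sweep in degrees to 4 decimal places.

bisector direction at 232.9536° = (-0.602461,-0.798148)
center distance |VC| = r/sin(θ/2) = 1.382290/sin(29.6637°) = 2.793027
C = V + |VC|·bis = (15.4774,-8.7376)
T_A = V + ((C−V)·d_A)·d_A = V + 2.4270·d_A = (14.9309,-7.4679)
T_B = V + ((C−V)·d_B)·d_B = V + 2.4270·d_B = (16.8482,-8.9152)
sweep = 180° − θ = 120.6727°

center=(15.4774,-8.7376) T_A=(14.9309,-7.4679) T_B=(16.8482,-8.9152) sweep=120.6727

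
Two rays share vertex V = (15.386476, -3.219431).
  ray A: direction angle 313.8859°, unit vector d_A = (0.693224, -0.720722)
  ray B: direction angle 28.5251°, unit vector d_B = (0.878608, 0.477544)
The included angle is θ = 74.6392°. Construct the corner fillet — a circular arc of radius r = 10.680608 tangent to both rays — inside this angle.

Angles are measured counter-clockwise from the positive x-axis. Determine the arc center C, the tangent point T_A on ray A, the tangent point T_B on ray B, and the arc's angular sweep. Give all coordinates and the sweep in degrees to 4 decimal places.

center=(32.7965,-5.9129) T_A=(25.0988,-13.3170) T_B=(27.6961,3.4711) sweep=105.3608

bisector direction at 351.2055° = (0.988243,-0.152891)
center distance |VC| = r/sin(θ/2) = 10.680608/sin(37.3196°) = 17.617193
C = V + |VC|·bis = (32.7965,-5.9129)
T_A = V + ((C−V)·d_A)·d_A = V + 14.0104·d_A = (25.0988,-13.3170)
T_B = V + ((C−V)·d_B)·d_B = V + 14.0104·d_B = (27.6961,3.4711)
sweep = 180° − θ = 105.3608°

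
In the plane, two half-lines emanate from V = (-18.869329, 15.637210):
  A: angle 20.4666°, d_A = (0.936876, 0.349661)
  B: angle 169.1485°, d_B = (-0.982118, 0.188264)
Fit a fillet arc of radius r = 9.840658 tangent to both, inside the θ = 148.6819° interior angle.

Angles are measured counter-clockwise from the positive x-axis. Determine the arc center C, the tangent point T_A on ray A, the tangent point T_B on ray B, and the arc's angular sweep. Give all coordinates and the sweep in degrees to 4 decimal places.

center=(-19.7259,25.8212) T_A=(-16.2850,16.6017) T_B=(-21.5785,16.1565) sweep=31.3181

bisector direction at 94.8076° = (-0.083809,0.996482)
center distance |VC| = r/sin(θ/2) = 9.840658/sin(74.3410°) = 10.219973
C = V + |VC|·bis = (-19.7259,25.8212)
T_A = V + ((C−V)·d_A)·d_A = V + 2.7585·d_A = (-16.2850,16.6017)
T_B = V + ((C−V)·d_B)·d_B = V + 2.7585·d_B = (-21.5785,16.1565)
sweep = 180° − θ = 31.3181°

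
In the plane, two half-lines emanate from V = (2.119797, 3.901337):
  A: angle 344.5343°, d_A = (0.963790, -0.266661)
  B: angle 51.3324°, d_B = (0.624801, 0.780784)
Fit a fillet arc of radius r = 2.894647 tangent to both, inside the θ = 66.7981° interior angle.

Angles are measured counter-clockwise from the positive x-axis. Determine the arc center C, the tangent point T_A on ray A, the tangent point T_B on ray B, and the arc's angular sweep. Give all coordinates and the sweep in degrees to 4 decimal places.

center=(7.1228,5.5205) T_A=(6.3510,2.7307) T_B=(4.8628,7.3291) sweep=113.2019

bisector direction at 17.9334° = (0.951415,0.307910)
center distance |VC| = r/sin(θ/2) = 2.894647/sin(33.3991°) = 5.258531
C = V + |VC|·bis = (7.1228,5.5205)
T_A = V + ((C−V)·d_A)·d_A = V + 4.3901·d_A = (6.3510,2.7307)
T_B = V + ((C−V)·d_B)·d_B = V + 4.3901·d_B = (4.8628,7.3291)
sweep = 180° − θ = 113.2019°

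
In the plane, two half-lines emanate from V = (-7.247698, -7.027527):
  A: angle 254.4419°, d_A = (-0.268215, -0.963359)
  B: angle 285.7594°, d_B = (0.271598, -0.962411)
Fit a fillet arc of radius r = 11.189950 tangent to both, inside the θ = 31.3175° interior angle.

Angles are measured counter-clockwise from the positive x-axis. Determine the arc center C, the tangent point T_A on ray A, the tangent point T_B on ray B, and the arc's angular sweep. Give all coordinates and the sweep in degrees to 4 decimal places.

bisector direction at 270.1007° = (0.001757,-0.999998)
center distance |VC| = r/sin(θ/2) = 11.189950/sin(15.6587°) = 41.458495
C = V + |VC|·bis = (-7.1749,-48.4860)
T_A = V + ((C−V)·d_A)·d_A = V + 39.9198·d_A = (-17.9548,-45.4846)
T_B = V + ((C−V)·d_B)·d_B = V + 39.9198·d_B = (3.5945,-45.4468)
sweep = 180° − θ = 148.6825°

center=(-7.1749,-48.4860) T_A=(-17.9548,-45.4846) T_B=(3.5945,-45.4468) sweep=148.6825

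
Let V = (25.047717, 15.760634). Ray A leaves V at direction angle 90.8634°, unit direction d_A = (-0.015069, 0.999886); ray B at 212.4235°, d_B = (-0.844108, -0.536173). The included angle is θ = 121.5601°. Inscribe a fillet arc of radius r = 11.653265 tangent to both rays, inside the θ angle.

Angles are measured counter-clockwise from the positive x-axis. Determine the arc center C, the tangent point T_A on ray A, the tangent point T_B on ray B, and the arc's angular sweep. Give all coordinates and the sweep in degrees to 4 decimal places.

bisector direction at 151.6435° = (-0.880009,0.474957)
center distance |VC| = r/sin(θ/2) = 11.653265/sin(60.7801°) = 13.352319
C = V + |VC|·bis = (13.2976,22.1024)
T_A = V + ((C−V)·d_A)·d_A = V + 6.5181·d_A = (24.9495,22.2780)
T_B = V + ((C−V)·d_B)·d_B = V + 6.5181·d_B = (19.5457,12.2658)
sweep = 180° − θ = 58.4399°

center=(13.2976,22.1024) T_A=(24.9495,22.2780) T_B=(19.5457,12.2658) sweep=58.4399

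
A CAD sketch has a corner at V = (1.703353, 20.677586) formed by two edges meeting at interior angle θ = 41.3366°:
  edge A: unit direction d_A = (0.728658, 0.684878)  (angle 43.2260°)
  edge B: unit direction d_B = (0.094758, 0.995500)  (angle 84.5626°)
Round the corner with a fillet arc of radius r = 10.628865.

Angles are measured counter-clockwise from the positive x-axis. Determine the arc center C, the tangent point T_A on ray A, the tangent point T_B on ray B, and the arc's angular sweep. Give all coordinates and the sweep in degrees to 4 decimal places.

center=(14.9543,47.7192) T_A=(22.2337,39.9744) T_B=(4.3732,48.7264) sweep=138.6634

bisector direction at 63.8943° = (0.440029,0.897984)
center distance |VC| = r/sin(θ/2) = 10.628865/sin(20.6683°) = 30.113747
C = V + |VC|·bis = (14.9543,47.7192)
T_A = V + ((C−V)·d_A)·d_A = V + 28.1756·d_A = (22.2337,39.9744)
T_B = V + ((C−V)·d_B)·d_B = V + 28.1756·d_B = (4.3732,48.7264)
sweep = 180° − θ = 138.6634°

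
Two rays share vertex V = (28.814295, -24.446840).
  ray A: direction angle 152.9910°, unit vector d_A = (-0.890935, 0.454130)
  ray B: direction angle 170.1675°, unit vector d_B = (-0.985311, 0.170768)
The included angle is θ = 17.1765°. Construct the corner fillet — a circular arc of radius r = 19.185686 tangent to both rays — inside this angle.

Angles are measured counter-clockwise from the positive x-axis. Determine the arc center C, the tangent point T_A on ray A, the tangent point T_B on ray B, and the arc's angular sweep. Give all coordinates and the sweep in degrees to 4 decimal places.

center=(-93.0790,16.1507) T_A=(-84.3662,33.2439) T_B=(-96.3553,-2.7532) sweep=162.8235

bisector direction at 161.5793° = (-0.948762,0.315993)
center distance |VC| = r/sin(θ/2) = 19.185686/sin(8.5883°) = 128.476233
C = V + |VC|·bis = (-93.0790,16.1507)
T_A = V + ((C−V)·d_A)·d_A = V + 127.0356·d_A = (-84.3662,33.2439)
T_B = V + ((C−V)·d_B)·d_B = V + 127.0356·d_B = (-96.3553,-2.7532)
sweep = 180° − θ = 162.8235°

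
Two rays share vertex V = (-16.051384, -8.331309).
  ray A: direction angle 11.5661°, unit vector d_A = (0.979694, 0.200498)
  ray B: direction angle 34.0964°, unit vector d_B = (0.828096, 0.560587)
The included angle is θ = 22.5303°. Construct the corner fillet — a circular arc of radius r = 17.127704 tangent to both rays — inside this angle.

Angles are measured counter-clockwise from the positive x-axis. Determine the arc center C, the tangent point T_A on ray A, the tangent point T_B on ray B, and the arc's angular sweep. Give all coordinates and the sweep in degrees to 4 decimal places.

center=(64.7564,25.6890) T_A=(68.1905,8.9091) T_B=(55.1549,39.8724) sweep=157.4697

bisector direction at 22.8313° = (0.921652,0.388018)
center distance |VC| = r/sin(θ/2) = 17.127704/sin(11.2652°) = 87.677167
C = V + |VC|·bis = (64.7564,25.6890)
T_A = V + ((C−V)·d_A)·d_A = V + 85.9879·d_A = (68.1905,8.9091)
T_B = V + ((C−V)·d_B)·d_B = V + 85.9879·d_B = (55.1549,39.8724)
sweep = 180° − θ = 157.4697°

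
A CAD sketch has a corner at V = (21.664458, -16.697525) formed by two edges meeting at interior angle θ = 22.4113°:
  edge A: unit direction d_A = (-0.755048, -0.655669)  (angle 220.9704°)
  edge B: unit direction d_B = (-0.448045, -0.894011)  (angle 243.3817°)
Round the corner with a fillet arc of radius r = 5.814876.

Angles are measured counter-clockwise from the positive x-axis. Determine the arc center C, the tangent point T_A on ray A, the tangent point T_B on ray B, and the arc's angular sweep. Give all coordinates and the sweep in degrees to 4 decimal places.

bisector direction at 232.1761° = (-0.613237,-0.789899)
center distance |VC| = r/sin(θ/2) = 5.814876/sin(11.2057°) = 29.922521
C = V + |VC|·bis = (3.3149,-40.3333)
T_A = V + ((C−V)·d_A)·d_A = V + 29.3521·d_A = (-0.4978,-35.9428)
T_B = V + ((C−V)·d_B)·d_B = V + 29.3521·d_B = (8.5134,-42.9386)
sweep = 180° − θ = 157.5887°

center=(3.3149,-40.3333) T_A=(-0.4978,-35.9428) T_B=(8.5134,-42.9386) sweep=157.5887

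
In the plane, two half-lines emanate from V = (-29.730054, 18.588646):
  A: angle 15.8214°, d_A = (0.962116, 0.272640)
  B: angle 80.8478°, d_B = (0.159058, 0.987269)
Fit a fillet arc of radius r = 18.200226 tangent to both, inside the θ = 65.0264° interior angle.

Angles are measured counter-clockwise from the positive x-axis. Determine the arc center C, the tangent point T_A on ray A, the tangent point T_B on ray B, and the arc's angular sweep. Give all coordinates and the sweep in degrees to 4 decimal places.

bisector direction at 48.3346° = (0.664779,0.747040)
center distance |VC| = r/sin(θ/2) = 18.200226/sin(32.5132°) = 33.861270
C = V + |VC|·bis = (-7.2198,43.8844)
T_A = V + ((C−V)·d_A)·d_A = V + 28.5541·d_A = (-2.2577,26.3736)
T_B = V + ((C−V)·d_B)·d_B = V + 28.5541·d_B = (-25.1883,46.7792)
sweep = 180° − θ = 114.9736°

center=(-7.2198,43.8844) T_A=(-2.2577,26.3736) T_B=(-25.1883,46.7792) sweep=114.9736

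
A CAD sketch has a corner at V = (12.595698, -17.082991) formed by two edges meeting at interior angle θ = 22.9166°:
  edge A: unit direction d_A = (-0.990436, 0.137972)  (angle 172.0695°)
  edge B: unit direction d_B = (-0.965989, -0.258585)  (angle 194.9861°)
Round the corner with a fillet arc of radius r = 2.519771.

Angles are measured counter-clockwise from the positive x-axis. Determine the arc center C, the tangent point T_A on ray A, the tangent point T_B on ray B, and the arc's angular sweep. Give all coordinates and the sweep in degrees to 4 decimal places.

center=(-0.0644,-17.8635) T_A=(0.2832,-15.3678) T_B=(0.5871,-20.2976) sweep=157.0834

bisector direction at 183.5278° = (-0.998105,-0.061533)
center distance |VC| = r/sin(θ/2) = 2.519771/sin(11.4583°) = 12.684176
C = V + |VC|·bis = (-0.0644,-17.8635)
T_A = V + ((C−V)·d_A)·d_A = V + 12.4314·d_A = (0.2832,-15.3678)
T_B = V + ((C−V)·d_B)·d_B = V + 12.4314·d_B = (0.5871,-20.2976)
sweep = 180° − θ = 157.0834°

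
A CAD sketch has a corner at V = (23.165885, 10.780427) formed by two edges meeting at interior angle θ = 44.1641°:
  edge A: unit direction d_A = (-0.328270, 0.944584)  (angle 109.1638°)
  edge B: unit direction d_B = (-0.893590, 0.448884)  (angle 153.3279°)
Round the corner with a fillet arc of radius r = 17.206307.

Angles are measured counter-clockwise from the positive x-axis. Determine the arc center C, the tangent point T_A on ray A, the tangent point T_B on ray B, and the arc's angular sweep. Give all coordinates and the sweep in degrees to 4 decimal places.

bisector direction at 131.2458° = (-0.659291,0.751888)
center distance |VC| = r/sin(θ/2) = 17.206307/sin(22.0820°) = 45.769492
C = V + |VC|·bis = (-7.0095,45.1939)
T_A = V + ((C−V)·d_A)·d_A = V + 42.4121·d_A = (9.2433,50.8423)
T_B = V + ((C−V)·d_B)·d_B = V + 42.4121·d_B = (-14.7332,29.8186)
sweep = 180° − θ = 135.8359°

center=(-7.0095,45.1939) T_A=(9.2433,50.8423) T_B=(-14.7332,29.8186) sweep=135.8359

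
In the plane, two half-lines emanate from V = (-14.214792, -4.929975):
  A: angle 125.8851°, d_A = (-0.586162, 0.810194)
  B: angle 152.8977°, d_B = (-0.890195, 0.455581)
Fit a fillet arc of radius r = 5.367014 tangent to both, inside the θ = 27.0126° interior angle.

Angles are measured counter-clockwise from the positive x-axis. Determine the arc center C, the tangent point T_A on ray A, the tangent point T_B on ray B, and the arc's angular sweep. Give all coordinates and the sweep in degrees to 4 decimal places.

bisector direction at 139.3914° = (-0.759174,0.650888)
center distance |VC| = r/sin(θ/2) = 5.367014/sin(13.5063°) = 22.979926
C = V + |VC|·bis = (-31.6605,10.0274)
T_A = V + ((C−V)·d_A)·d_A = V + 22.3444·d_A = (-27.3122,13.1733)
T_B = V + ((C−V)·d_B)·d_B = V + 22.3444·d_B = (-34.1057,5.2497)
sweep = 180° − θ = 152.9874°

center=(-31.6605,10.0274) T_A=(-27.3122,13.1733) T_B=(-34.1057,5.2497) sweep=152.9874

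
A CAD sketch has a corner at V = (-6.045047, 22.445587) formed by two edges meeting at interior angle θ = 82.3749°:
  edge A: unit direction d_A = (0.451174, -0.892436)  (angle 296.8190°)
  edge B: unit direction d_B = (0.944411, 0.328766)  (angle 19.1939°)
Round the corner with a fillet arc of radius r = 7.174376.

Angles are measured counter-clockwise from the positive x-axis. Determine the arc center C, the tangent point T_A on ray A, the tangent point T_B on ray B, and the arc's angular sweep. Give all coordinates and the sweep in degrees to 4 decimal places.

bisector direction at 338.0065° = (0.927226,-0.374502)
center distance |VC| = r/sin(θ/2) = 7.174376/sin(41.1874°) = 10.894620
C = V + |VC|·bis = (4.0567,18.3655)
T_A = V + ((C−V)·d_A)·d_A = V + 8.1988·d_A = (-2.3459,15.1286)
T_B = V + ((C−V)·d_B)·d_B = V + 8.1988·d_B = (1.6980,25.1411)
sweep = 180° − θ = 97.6251°

center=(4.0567,18.3655) T_A=(-2.3459,15.1286) T_B=(1.6980,25.1411) sweep=97.6251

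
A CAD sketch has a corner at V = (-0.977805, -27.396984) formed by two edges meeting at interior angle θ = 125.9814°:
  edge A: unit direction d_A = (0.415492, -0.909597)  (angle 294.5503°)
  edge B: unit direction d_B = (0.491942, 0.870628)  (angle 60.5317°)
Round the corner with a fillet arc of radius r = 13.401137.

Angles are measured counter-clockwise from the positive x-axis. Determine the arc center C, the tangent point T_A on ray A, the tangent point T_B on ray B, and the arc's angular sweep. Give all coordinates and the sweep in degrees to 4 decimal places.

bisector direction at 357.5410° = (0.999079,-0.042904)
center distance |VC| = r/sin(θ/2) = 13.401137/sin(62.9907°) = 15.041692
C = V + |VC|·bis = (14.0500,-28.0423)
T_A = V + ((C−V)·d_A)·d_A = V + 6.8310·d_A = (1.8604,-33.6104)
T_B = V + ((C−V)·d_B)·d_B = V + 6.8310·d_B = (2.3826,-21.4498)
sweep = 180° − θ = 54.0186°

center=(14.0500,-28.0423) T_A=(1.8604,-33.6104) T_B=(2.3826,-21.4498) sweep=54.0186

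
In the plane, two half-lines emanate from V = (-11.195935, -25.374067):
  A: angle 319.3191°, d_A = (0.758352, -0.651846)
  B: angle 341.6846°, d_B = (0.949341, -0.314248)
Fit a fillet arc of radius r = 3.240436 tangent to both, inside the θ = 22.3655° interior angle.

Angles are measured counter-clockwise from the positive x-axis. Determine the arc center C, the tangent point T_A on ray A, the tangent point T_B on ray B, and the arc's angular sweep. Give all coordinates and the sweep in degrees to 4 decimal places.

center=(3.3467,-33.6013) T_A=(1.2344,-36.0587) T_B=(4.3650,-30.5250) sweep=157.6345

bisector direction at 330.5018° = (0.870372,-0.492395)
center distance |VC| = r/sin(θ/2) = 3.240436/sin(11.1828°) = 16.708531
C = V + |VC|·bis = (3.3467,-33.6013)
T_A = V + ((C−V)·d_A)·d_A = V + 16.3913·d_A = (1.2344,-36.0587)
T_B = V + ((C−V)·d_B)·d_B = V + 16.3913·d_B = (4.3650,-30.5250)
sweep = 180° − θ = 157.6345°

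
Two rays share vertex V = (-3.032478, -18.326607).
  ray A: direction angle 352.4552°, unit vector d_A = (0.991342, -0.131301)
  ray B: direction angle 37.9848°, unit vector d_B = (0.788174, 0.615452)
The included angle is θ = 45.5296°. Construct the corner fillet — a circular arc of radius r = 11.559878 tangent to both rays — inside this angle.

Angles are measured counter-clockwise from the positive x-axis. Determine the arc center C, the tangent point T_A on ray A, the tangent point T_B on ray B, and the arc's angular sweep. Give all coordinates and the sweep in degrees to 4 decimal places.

center=(25.7941,-10.4838) T_A=(24.2763,-21.9436) T_B=(18.6795,-1.3726) sweep=134.4704

bisector direction at 15.2200° = (0.964925,0.262526)
center distance |VC| = r/sin(θ/2) = 11.559878/sin(22.7648°) = 29.874410
C = V + |VC|·bis = (25.7941,-10.4838)
T_A = V + ((C−V)·d_A)·d_A = V + 27.5472·d_A = (24.2763,-21.9436)
T_B = V + ((C−V)·d_B)·d_B = V + 27.5472·d_B = (18.6795,-1.3726)
sweep = 180° − θ = 134.4704°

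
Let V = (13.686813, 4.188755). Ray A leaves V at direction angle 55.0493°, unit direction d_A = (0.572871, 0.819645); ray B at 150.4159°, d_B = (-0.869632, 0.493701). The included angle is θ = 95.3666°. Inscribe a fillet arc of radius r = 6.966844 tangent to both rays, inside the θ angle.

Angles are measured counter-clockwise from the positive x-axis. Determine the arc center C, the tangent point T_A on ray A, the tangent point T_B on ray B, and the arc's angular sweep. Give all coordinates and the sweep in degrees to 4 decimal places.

center=(11.6102,13.3789) T_A=(17.3206,9.3878) T_B=(8.1707,7.3203) sweep=84.6334

bisector direction at 102.7326° = (-0.220401,0.975409)
center distance |VC| = r/sin(θ/2) = 6.966844/sin(47.6833°) = 9.421849
C = V + |VC|·bis = (11.6102,13.3789)
T_A = V + ((C−V)·d_A)·d_A = V + 6.3431·d_A = (17.3206,9.3878)
T_B = V + ((C−V)·d_B)·d_B = V + 6.3431·d_B = (8.1707,7.3203)
sweep = 180° − θ = 84.6334°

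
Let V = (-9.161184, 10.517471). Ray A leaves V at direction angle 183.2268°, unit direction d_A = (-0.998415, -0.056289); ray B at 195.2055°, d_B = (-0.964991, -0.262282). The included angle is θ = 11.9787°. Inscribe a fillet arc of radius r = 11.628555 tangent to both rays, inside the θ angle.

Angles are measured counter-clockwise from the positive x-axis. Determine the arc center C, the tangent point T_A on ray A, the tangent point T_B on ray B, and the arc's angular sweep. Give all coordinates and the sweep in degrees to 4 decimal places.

center=(-119.1674,-7.3315) T_A=(-119.8219,4.2786) T_B=(-116.1174,-18.5529) sweep=168.0213

bisector direction at 189.2161° = (-0.987091,-0.160159)
center distance |VC| = r/sin(θ/2) = 11.628555/sin(5.9893°) = 111.444830
C = V + |VC|·bis = (-119.1674,-7.3315)
T_A = V + ((C−V)·d_A)·d_A = V + 110.8365·d_A = (-119.8219,4.2786)
T_B = V + ((C−V)·d_B)·d_B = V + 110.8365·d_B = (-116.1174,-18.5529)
sweep = 180° − θ = 168.0213°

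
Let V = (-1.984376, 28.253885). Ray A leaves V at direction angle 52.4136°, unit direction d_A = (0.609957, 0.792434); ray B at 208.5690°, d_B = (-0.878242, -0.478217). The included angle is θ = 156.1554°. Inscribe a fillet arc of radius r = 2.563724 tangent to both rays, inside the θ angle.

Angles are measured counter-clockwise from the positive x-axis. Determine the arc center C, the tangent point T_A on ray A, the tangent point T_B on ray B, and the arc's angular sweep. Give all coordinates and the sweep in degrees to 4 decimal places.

bisector direction at 130.4913° = (-0.649333,0.760505)
center distance |VC| = r/sin(θ/2) = 2.563724/sin(78.0777°) = 2.620246
C = V + |VC|·bis = (-3.6858,30.2466)
T_A = V + ((C−V)·d_A)·d_A = V + 0.5413·d_A = (-1.6542,28.6828)
T_B = V + ((C−V)·d_B)·d_B = V + 0.5413·d_B = (-2.4598,27.9950)
sweep = 180° − θ = 23.8446°

center=(-3.6858,30.2466) T_A=(-1.6542,28.6828) T_B=(-2.4598,27.9950) sweep=23.8446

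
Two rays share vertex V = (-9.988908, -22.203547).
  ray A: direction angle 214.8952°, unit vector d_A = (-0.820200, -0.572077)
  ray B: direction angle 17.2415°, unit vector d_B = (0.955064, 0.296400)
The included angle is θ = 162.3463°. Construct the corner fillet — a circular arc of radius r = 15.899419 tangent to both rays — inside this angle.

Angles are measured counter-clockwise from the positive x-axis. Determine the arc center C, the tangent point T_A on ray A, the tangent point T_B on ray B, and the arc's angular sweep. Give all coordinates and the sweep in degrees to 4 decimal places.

bisector direction at 296.0684° = (0.439443,-0.898270)
center distance |VC| = r/sin(θ/2) = 15.899419/sin(81.1732°) = 16.089979
C = V + |VC|·bis = (-2.9183,-36.6567)
T_A = V + ((C−V)·d_A)·d_A = V + 2.4690·d_A = (-12.0140,-23.6160)
T_B = V + ((C−V)·d_B)·d_B = V + 2.4690·d_B = (-7.6309,-21.4717)
sweep = 180° − θ = 17.6537°

center=(-2.9183,-36.6567) T_A=(-12.0140,-23.6160) T_B=(-7.6309,-21.4717) sweep=17.6537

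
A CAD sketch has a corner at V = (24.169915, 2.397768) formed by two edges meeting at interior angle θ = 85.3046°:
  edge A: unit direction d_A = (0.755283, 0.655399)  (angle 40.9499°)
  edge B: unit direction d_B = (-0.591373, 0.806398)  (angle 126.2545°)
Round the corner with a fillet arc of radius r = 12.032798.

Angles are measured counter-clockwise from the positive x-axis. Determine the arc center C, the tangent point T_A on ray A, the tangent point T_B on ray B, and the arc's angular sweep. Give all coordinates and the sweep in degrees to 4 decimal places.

center=(26.1489,20.0465) T_A=(34.0351,10.9583) T_B=(16.4456,12.9306) sweep=94.6954

bisector direction at 83.6022° = (0.111431,0.993772)
center distance |VC| = r/sin(θ/2) = 12.032798/sin(42.6523°) = 17.759340
C = V + |VC|·bis = (26.1489,20.0465)
T_A = V + ((C−V)·d_A)·d_A = V + 13.0616·d_A = (34.0351,10.9583)
T_B = V + ((C−V)·d_B)·d_B = V + 13.0616·d_B = (16.4456,12.9306)
sweep = 180° − θ = 94.6954°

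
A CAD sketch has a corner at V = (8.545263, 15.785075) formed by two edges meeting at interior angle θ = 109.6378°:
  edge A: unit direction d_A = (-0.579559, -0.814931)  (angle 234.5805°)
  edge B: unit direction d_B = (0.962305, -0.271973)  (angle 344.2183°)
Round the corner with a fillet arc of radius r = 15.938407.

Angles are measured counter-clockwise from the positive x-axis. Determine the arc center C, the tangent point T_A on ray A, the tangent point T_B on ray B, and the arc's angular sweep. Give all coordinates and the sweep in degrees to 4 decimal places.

bisector direction at 289.3994° = (0.332151,-0.943226)
center distance |VC| = r/sin(θ/2) = 15.938407/sin(54.8189°) = 19.500458
C = V + |VC|·bis = (15.0224,-2.6083)
T_A = V + ((C−V)·d_A)·d_A = V + 11.2354·d_A = (2.0337,6.6290)
T_B = V + ((C−V)·d_B)·d_B = V + 11.2354·d_B = (19.3572,12.7293)
sweep = 180° − θ = 70.3622°

center=(15.0224,-2.6083) T_A=(2.0337,6.6290) T_B=(19.3572,12.7293) sweep=70.3622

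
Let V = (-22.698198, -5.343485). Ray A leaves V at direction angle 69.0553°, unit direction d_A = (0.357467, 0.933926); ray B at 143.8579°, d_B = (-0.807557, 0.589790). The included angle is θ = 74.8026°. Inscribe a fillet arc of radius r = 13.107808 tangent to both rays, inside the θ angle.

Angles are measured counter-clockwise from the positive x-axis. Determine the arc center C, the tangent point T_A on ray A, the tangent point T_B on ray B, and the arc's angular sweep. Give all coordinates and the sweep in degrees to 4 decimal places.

center=(-28.8117,15.3529) T_A=(-16.5700,10.6673) T_B=(-36.5425,4.7676) sweep=105.1974

bisector direction at 106.4566° = (-0.283289,0.959035)
center distance |VC| = r/sin(θ/2) = 13.107808/sin(37.4013°) = 21.580409
C = V + |VC|·bis = (-28.8117,15.3529)
T_A = V + ((C−V)·d_A)·d_A = V + 17.1435·d_A = (-16.5700,10.6673)
T_B = V + ((C−V)·d_B)·d_B = V + 17.1435·d_B = (-36.5425,4.7676)
sweep = 180° − θ = 105.1974°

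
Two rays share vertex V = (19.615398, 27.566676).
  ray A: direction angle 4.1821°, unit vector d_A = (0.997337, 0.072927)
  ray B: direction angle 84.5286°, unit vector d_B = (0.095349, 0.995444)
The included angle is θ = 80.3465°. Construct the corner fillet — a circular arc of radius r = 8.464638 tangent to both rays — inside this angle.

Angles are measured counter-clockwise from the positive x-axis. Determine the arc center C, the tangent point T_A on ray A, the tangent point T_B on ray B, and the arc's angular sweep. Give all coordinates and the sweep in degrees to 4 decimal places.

bisector direction at 44.3554° = (0.715018,0.699106)
center distance |VC| = r/sin(θ/2) = 8.464638/sin(40.1733°) = 13.121415
C = V + |VC|·bis = (28.9974,36.7399)
T_A = V + ((C−V)·d_A)·d_A = V + 10.0260·d_A = (29.6147,28.2978)
T_B = V + ((C−V)·d_B)·d_B = V + 10.0260·d_B = (20.5714,37.5470)
sweep = 180° − θ = 99.6535°

center=(28.9974,36.7399) T_A=(29.6147,28.2978) T_B=(20.5714,37.5470) sweep=99.6535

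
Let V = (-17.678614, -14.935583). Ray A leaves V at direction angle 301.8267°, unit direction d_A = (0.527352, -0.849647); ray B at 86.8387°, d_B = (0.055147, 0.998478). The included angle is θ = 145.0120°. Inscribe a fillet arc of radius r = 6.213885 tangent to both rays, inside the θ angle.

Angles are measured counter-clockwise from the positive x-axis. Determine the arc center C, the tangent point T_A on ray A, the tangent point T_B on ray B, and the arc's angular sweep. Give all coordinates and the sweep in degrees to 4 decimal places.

bisector direction at 14.3327° = (0.968875,0.247552)
center distance |VC| = r/sin(θ/2) = 6.213885/sin(72.5060°) = 6.515224
C = V + |VC|·bis = (-11.3662,-13.3227)
T_A = V + ((C−V)·d_A)·d_A = V + 1.9585·d_A = (-16.6458,-16.5996)
T_B = V + ((C−V)·d_B)·d_B = V + 1.9585·d_B = (-17.5706,-12.9800)
sweep = 180° − θ = 34.9880°

center=(-11.3662,-13.3227) T_A=(-16.6458,-16.5996) T_B=(-17.5706,-12.9800) sweep=34.9880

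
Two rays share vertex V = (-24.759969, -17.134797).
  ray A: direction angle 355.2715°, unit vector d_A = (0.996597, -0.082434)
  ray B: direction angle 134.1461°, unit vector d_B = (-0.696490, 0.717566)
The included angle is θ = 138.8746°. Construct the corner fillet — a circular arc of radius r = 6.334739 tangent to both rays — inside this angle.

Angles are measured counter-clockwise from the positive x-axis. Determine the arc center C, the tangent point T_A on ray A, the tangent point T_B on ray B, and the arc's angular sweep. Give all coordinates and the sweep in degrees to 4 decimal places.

center=(-21.8695,-11.0175) T_A=(-22.3917,-17.3307) T_B=(-26.4151,-15.4296) sweep=41.1254

bisector direction at 64.7088° = (0.427219,0.904148)
center distance |VC| = r/sin(θ/2) = 6.334739/sin(69.4373°) = 6.765799
C = V + |VC|·bis = (-21.8695,-11.0175)
T_A = V + ((C−V)·d_A)·d_A = V + 2.3764·d_A = (-22.3917,-17.3307)
T_B = V + ((C−V)·d_B)·d_B = V + 2.3764·d_B = (-26.4151,-15.4296)
sweep = 180° − θ = 41.1254°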